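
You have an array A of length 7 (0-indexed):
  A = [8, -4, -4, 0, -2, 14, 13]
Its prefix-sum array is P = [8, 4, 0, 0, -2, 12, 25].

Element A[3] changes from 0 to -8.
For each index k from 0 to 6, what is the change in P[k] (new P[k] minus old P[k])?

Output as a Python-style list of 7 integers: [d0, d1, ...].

Element change: A[3] 0 -> -8, delta = -8
For k < 3: P[k] unchanged, delta_P[k] = 0
For k >= 3: P[k] shifts by exactly -8
Delta array: [0, 0, 0, -8, -8, -8, -8]

Answer: [0, 0, 0, -8, -8, -8, -8]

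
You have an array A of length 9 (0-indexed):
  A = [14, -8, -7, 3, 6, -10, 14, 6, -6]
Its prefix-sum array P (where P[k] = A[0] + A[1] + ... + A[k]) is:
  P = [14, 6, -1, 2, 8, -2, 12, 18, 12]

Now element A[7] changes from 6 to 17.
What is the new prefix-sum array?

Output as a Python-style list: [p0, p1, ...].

Answer: [14, 6, -1, 2, 8, -2, 12, 29, 23]

Derivation:
Change: A[7] 6 -> 17, delta = 11
P[k] for k < 7: unchanged (A[7] not included)
P[k] for k >= 7: shift by delta = 11
  P[0] = 14 + 0 = 14
  P[1] = 6 + 0 = 6
  P[2] = -1 + 0 = -1
  P[3] = 2 + 0 = 2
  P[4] = 8 + 0 = 8
  P[5] = -2 + 0 = -2
  P[6] = 12 + 0 = 12
  P[7] = 18 + 11 = 29
  P[8] = 12 + 11 = 23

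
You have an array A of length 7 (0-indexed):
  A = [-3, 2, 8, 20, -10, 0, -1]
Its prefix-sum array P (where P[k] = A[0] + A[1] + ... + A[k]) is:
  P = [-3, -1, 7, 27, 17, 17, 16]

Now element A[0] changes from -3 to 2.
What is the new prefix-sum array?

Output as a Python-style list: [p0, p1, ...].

Change: A[0] -3 -> 2, delta = 5
P[k] for k < 0: unchanged (A[0] not included)
P[k] for k >= 0: shift by delta = 5
  P[0] = -3 + 5 = 2
  P[1] = -1 + 5 = 4
  P[2] = 7 + 5 = 12
  P[3] = 27 + 5 = 32
  P[4] = 17 + 5 = 22
  P[5] = 17 + 5 = 22
  P[6] = 16 + 5 = 21

Answer: [2, 4, 12, 32, 22, 22, 21]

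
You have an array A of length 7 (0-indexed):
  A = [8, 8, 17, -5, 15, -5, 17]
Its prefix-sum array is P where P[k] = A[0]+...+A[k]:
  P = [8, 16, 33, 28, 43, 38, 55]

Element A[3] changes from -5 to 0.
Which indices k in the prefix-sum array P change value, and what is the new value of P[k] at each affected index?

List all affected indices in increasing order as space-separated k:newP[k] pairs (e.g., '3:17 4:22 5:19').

Answer: 3:33 4:48 5:43 6:60

Derivation:
P[k] = A[0] + ... + A[k]
P[k] includes A[3] iff k >= 3
Affected indices: 3, 4, ..., 6; delta = 5
  P[3]: 28 + 5 = 33
  P[4]: 43 + 5 = 48
  P[5]: 38 + 5 = 43
  P[6]: 55 + 5 = 60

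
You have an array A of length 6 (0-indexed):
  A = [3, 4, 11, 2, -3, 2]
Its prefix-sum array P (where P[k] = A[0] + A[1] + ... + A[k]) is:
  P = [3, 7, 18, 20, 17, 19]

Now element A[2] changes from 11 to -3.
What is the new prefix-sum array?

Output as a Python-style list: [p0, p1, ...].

Answer: [3, 7, 4, 6, 3, 5]

Derivation:
Change: A[2] 11 -> -3, delta = -14
P[k] for k < 2: unchanged (A[2] not included)
P[k] for k >= 2: shift by delta = -14
  P[0] = 3 + 0 = 3
  P[1] = 7 + 0 = 7
  P[2] = 18 + -14 = 4
  P[3] = 20 + -14 = 6
  P[4] = 17 + -14 = 3
  P[5] = 19 + -14 = 5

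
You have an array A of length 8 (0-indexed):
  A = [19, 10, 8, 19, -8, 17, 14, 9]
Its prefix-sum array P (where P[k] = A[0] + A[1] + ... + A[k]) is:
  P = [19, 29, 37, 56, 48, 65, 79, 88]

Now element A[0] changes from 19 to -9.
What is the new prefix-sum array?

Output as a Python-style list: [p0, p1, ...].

Change: A[0] 19 -> -9, delta = -28
P[k] for k < 0: unchanged (A[0] not included)
P[k] for k >= 0: shift by delta = -28
  P[0] = 19 + -28 = -9
  P[1] = 29 + -28 = 1
  P[2] = 37 + -28 = 9
  P[3] = 56 + -28 = 28
  P[4] = 48 + -28 = 20
  P[5] = 65 + -28 = 37
  P[6] = 79 + -28 = 51
  P[7] = 88 + -28 = 60

Answer: [-9, 1, 9, 28, 20, 37, 51, 60]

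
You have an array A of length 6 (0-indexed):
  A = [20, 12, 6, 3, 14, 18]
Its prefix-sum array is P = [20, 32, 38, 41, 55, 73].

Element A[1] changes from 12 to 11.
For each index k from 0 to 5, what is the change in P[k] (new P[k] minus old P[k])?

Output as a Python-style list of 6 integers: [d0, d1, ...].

Element change: A[1] 12 -> 11, delta = -1
For k < 1: P[k] unchanged, delta_P[k] = 0
For k >= 1: P[k] shifts by exactly -1
Delta array: [0, -1, -1, -1, -1, -1]

Answer: [0, -1, -1, -1, -1, -1]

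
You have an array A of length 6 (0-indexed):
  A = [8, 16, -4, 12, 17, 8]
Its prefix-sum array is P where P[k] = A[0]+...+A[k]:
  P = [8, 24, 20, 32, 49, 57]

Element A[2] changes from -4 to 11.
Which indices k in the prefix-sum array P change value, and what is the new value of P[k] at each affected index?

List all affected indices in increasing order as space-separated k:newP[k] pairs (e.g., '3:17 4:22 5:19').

Answer: 2:35 3:47 4:64 5:72

Derivation:
P[k] = A[0] + ... + A[k]
P[k] includes A[2] iff k >= 2
Affected indices: 2, 3, ..., 5; delta = 15
  P[2]: 20 + 15 = 35
  P[3]: 32 + 15 = 47
  P[4]: 49 + 15 = 64
  P[5]: 57 + 15 = 72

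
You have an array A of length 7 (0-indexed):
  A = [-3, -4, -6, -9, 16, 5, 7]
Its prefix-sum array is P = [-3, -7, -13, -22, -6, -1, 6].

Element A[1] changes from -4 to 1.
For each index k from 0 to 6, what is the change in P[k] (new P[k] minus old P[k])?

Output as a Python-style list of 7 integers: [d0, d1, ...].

Answer: [0, 5, 5, 5, 5, 5, 5]

Derivation:
Element change: A[1] -4 -> 1, delta = 5
For k < 1: P[k] unchanged, delta_P[k] = 0
For k >= 1: P[k] shifts by exactly 5
Delta array: [0, 5, 5, 5, 5, 5, 5]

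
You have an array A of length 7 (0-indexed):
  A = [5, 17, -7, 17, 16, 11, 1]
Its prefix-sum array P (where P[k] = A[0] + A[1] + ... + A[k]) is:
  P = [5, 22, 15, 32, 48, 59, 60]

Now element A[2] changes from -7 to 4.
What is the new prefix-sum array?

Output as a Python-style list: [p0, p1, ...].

Change: A[2] -7 -> 4, delta = 11
P[k] for k < 2: unchanged (A[2] not included)
P[k] for k >= 2: shift by delta = 11
  P[0] = 5 + 0 = 5
  P[1] = 22 + 0 = 22
  P[2] = 15 + 11 = 26
  P[3] = 32 + 11 = 43
  P[4] = 48 + 11 = 59
  P[5] = 59 + 11 = 70
  P[6] = 60 + 11 = 71

Answer: [5, 22, 26, 43, 59, 70, 71]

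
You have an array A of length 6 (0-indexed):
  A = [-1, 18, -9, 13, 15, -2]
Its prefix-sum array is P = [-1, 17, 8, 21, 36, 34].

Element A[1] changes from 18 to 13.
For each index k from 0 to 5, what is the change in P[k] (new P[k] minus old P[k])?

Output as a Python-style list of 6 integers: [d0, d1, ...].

Element change: A[1] 18 -> 13, delta = -5
For k < 1: P[k] unchanged, delta_P[k] = 0
For k >= 1: P[k] shifts by exactly -5
Delta array: [0, -5, -5, -5, -5, -5]

Answer: [0, -5, -5, -5, -5, -5]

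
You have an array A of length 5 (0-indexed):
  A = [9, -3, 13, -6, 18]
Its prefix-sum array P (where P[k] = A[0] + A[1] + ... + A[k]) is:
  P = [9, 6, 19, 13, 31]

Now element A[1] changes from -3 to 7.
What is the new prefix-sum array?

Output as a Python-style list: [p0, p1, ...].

Change: A[1] -3 -> 7, delta = 10
P[k] for k < 1: unchanged (A[1] not included)
P[k] for k >= 1: shift by delta = 10
  P[0] = 9 + 0 = 9
  P[1] = 6 + 10 = 16
  P[2] = 19 + 10 = 29
  P[3] = 13 + 10 = 23
  P[4] = 31 + 10 = 41

Answer: [9, 16, 29, 23, 41]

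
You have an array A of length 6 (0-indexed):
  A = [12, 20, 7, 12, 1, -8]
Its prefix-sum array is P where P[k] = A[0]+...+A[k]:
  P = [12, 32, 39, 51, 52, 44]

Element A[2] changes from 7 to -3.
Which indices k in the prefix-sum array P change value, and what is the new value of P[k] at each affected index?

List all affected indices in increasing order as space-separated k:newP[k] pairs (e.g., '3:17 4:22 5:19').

P[k] = A[0] + ... + A[k]
P[k] includes A[2] iff k >= 2
Affected indices: 2, 3, ..., 5; delta = -10
  P[2]: 39 + -10 = 29
  P[3]: 51 + -10 = 41
  P[4]: 52 + -10 = 42
  P[5]: 44 + -10 = 34

Answer: 2:29 3:41 4:42 5:34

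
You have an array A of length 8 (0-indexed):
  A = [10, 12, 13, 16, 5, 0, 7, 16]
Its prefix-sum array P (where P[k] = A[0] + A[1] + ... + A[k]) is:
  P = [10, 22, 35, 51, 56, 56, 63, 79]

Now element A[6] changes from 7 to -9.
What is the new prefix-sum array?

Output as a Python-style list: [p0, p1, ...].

Change: A[6] 7 -> -9, delta = -16
P[k] for k < 6: unchanged (A[6] not included)
P[k] for k >= 6: shift by delta = -16
  P[0] = 10 + 0 = 10
  P[1] = 22 + 0 = 22
  P[2] = 35 + 0 = 35
  P[3] = 51 + 0 = 51
  P[4] = 56 + 0 = 56
  P[5] = 56 + 0 = 56
  P[6] = 63 + -16 = 47
  P[7] = 79 + -16 = 63

Answer: [10, 22, 35, 51, 56, 56, 47, 63]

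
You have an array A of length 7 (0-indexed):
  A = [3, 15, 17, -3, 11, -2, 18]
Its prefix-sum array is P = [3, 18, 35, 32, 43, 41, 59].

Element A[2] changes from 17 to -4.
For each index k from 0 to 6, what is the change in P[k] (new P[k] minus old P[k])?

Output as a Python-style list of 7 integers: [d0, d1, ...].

Answer: [0, 0, -21, -21, -21, -21, -21]

Derivation:
Element change: A[2] 17 -> -4, delta = -21
For k < 2: P[k] unchanged, delta_P[k] = 0
For k >= 2: P[k] shifts by exactly -21
Delta array: [0, 0, -21, -21, -21, -21, -21]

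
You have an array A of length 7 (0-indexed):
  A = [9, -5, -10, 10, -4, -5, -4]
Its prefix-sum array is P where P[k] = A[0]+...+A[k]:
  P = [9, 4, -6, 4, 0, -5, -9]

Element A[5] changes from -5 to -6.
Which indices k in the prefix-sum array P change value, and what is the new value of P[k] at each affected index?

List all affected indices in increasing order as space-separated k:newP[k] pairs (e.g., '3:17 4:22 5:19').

Answer: 5:-6 6:-10

Derivation:
P[k] = A[0] + ... + A[k]
P[k] includes A[5] iff k >= 5
Affected indices: 5, 6, ..., 6; delta = -1
  P[5]: -5 + -1 = -6
  P[6]: -9 + -1 = -10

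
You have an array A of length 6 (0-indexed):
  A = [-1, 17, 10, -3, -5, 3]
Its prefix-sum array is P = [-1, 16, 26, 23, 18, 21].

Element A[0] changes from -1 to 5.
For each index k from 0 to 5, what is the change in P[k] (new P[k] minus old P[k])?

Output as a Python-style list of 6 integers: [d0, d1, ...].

Answer: [6, 6, 6, 6, 6, 6]

Derivation:
Element change: A[0] -1 -> 5, delta = 6
For k < 0: P[k] unchanged, delta_P[k] = 0
For k >= 0: P[k] shifts by exactly 6
Delta array: [6, 6, 6, 6, 6, 6]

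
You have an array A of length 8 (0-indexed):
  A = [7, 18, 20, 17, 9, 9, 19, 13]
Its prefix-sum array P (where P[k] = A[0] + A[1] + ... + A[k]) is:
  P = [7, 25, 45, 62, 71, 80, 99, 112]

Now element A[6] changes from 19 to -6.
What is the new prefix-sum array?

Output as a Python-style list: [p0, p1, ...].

Answer: [7, 25, 45, 62, 71, 80, 74, 87]

Derivation:
Change: A[6] 19 -> -6, delta = -25
P[k] for k < 6: unchanged (A[6] not included)
P[k] for k >= 6: shift by delta = -25
  P[0] = 7 + 0 = 7
  P[1] = 25 + 0 = 25
  P[2] = 45 + 0 = 45
  P[3] = 62 + 0 = 62
  P[4] = 71 + 0 = 71
  P[5] = 80 + 0 = 80
  P[6] = 99 + -25 = 74
  P[7] = 112 + -25 = 87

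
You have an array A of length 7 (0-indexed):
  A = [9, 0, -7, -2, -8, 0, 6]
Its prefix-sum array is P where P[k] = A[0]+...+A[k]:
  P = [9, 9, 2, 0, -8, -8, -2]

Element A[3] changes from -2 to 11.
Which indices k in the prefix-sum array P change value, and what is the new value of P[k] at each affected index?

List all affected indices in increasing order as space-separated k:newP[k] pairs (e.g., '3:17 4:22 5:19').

P[k] = A[0] + ... + A[k]
P[k] includes A[3] iff k >= 3
Affected indices: 3, 4, ..., 6; delta = 13
  P[3]: 0 + 13 = 13
  P[4]: -8 + 13 = 5
  P[5]: -8 + 13 = 5
  P[6]: -2 + 13 = 11

Answer: 3:13 4:5 5:5 6:11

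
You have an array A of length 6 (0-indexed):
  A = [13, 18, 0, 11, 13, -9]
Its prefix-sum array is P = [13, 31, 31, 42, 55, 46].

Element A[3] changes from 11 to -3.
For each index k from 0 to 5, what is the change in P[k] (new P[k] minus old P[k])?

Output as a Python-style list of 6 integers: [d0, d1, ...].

Element change: A[3] 11 -> -3, delta = -14
For k < 3: P[k] unchanged, delta_P[k] = 0
For k >= 3: P[k] shifts by exactly -14
Delta array: [0, 0, 0, -14, -14, -14]

Answer: [0, 0, 0, -14, -14, -14]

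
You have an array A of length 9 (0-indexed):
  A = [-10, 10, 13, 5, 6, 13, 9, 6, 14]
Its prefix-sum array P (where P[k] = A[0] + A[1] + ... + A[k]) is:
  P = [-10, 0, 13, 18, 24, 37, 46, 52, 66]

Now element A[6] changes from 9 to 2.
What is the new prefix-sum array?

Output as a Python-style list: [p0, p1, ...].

Answer: [-10, 0, 13, 18, 24, 37, 39, 45, 59]

Derivation:
Change: A[6] 9 -> 2, delta = -7
P[k] for k < 6: unchanged (A[6] not included)
P[k] for k >= 6: shift by delta = -7
  P[0] = -10 + 0 = -10
  P[1] = 0 + 0 = 0
  P[2] = 13 + 0 = 13
  P[3] = 18 + 0 = 18
  P[4] = 24 + 0 = 24
  P[5] = 37 + 0 = 37
  P[6] = 46 + -7 = 39
  P[7] = 52 + -7 = 45
  P[8] = 66 + -7 = 59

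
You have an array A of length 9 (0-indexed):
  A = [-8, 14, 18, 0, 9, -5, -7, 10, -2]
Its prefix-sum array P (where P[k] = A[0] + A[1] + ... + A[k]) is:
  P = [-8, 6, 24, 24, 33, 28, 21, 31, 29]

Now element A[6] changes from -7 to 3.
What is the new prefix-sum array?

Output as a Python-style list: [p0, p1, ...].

Answer: [-8, 6, 24, 24, 33, 28, 31, 41, 39]

Derivation:
Change: A[6] -7 -> 3, delta = 10
P[k] for k < 6: unchanged (A[6] not included)
P[k] for k >= 6: shift by delta = 10
  P[0] = -8 + 0 = -8
  P[1] = 6 + 0 = 6
  P[2] = 24 + 0 = 24
  P[3] = 24 + 0 = 24
  P[4] = 33 + 0 = 33
  P[5] = 28 + 0 = 28
  P[6] = 21 + 10 = 31
  P[7] = 31 + 10 = 41
  P[8] = 29 + 10 = 39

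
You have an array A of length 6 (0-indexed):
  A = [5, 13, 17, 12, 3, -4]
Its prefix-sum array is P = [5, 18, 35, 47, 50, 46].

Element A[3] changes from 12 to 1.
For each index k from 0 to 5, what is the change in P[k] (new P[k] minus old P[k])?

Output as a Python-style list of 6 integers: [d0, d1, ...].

Answer: [0, 0, 0, -11, -11, -11]

Derivation:
Element change: A[3] 12 -> 1, delta = -11
For k < 3: P[k] unchanged, delta_P[k] = 0
For k >= 3: P[k] shifts by exactly -11
Delta array: [0, 0, 0, -11, -11, -11]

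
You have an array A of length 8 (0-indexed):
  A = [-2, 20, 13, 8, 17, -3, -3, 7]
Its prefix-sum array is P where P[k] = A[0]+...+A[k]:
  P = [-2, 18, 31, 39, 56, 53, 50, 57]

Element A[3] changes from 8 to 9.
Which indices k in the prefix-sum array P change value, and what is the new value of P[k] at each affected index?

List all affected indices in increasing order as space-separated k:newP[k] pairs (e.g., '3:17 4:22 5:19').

P[k] = A[0] + ... + A[k]
P[k] includes A[3] iff k >= 3
Affected indices: 3, 4, ..., 7; delta = 1
  P[3]: 39 + 1 = 40
  P[4]: 56 + 1 = 57
  P[5]: 53 + 1 = 54
  P[6]: 50 + 1 = 51
  P[7]: 57 + 1 = 58

Answer: 3:40 4:57 5:54 6:51 7:58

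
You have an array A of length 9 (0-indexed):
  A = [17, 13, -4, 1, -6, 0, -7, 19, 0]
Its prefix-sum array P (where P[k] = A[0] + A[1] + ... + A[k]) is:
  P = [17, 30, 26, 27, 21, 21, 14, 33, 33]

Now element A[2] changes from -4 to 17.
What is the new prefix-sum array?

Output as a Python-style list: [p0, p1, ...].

Answer: [17, 30, 47, 48, 42, 42, 35, 54, 54]

Derivation:
Change: A[2] -4 -> 17, delta = 21
P[k] for k < 2: unchanged (A[2] not included)
P[k] for k >= 2: shift by delta = 21
  P[0] = 17 + 0 = 17
  P[1] = 30 + 0 = 30
  P[2] = 26 + 21 = 47
  P[3] = 27 + 21 = 48
  P[4] = 21 + 21 = 42
  P[5] = 21 + 21 = 42
  P[6] = 14 + 21 = 35
  P[7] = 33 + 21 = 54
  P[8] = 33 + 21 = 54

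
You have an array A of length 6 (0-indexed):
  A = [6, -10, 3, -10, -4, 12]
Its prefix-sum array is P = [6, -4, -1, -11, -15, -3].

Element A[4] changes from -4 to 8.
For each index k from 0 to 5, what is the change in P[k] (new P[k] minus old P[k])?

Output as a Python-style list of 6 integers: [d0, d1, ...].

Element change: A[4] -4 -> 8, delta = 12
For k < 4: P[k] unchanged, delta_P[k] = 0
For k >= 4: P[k] shifts by exactly 12
Delta array: [0, 0, 0, 0, 12, 12]

Answer: [0, 0, 0, 0, 12, 12]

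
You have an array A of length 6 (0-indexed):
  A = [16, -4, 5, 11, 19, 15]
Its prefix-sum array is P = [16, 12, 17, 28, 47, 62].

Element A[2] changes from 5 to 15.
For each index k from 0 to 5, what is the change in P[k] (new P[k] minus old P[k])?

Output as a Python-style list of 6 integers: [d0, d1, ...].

Answer: [0, 0, 10, 10, 10, 10]

Derivation:
Element change: A[2] 5 -> 15, delta = 10
For k < 2: P[k] unchanged, delta_P[k] = 0
For k >= 2: P[k] shifts by exactly 10
Delta array: [0, 0, 10, 10, 10, 10]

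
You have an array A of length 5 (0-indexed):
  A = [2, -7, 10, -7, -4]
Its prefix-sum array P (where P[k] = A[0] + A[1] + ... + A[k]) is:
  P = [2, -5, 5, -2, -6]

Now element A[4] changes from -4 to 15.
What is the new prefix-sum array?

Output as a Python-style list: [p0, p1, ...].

Answer: [2, -5, 5, -2, 13]

Derivation:
Change: A[4] -4 -> 15, delta = 19
P[k] for k < 4: unchanged (A[4] not included)
P[k] for k >= 4: shift by delta = 19
  P[0] = 2 + 0 = 2
  P[1] = -5 + 0 = -5
  P[2] = 5 + 0 = 5
  P[3] = -2 + 0 = -2
  P[4] = -6 + 19 = 13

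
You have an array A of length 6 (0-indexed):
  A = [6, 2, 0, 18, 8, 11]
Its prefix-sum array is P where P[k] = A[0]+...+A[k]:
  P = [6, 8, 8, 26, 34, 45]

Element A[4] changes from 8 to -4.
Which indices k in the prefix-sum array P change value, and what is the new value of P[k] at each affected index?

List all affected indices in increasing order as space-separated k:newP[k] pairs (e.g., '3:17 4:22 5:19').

P[k] = A[0] + ... + A[k]
P[k] includes A[4] iff k >= 4
Affected indices: 4, 5, ..., 5; delta = -12
  P[4]: 34 + -12 = 22
  P[5]: 45 + -12 = 33

Answer: 4:22 5:33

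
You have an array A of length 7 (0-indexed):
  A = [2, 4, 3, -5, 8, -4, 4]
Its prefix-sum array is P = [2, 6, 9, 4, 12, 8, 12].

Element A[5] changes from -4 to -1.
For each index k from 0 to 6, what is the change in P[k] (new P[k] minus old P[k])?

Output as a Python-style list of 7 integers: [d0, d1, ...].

Element change: A[5] -4 -> -1, delta = 3
For k < 5: P[k] unchanged, delta_P[k] = 0
For k >= 5: P[k] shifts by exactly 3
Delta array: [0, 0, 0, 0, 0, 3, 3]

Answer: [0, 0, 0, 0, 0, 3, 3]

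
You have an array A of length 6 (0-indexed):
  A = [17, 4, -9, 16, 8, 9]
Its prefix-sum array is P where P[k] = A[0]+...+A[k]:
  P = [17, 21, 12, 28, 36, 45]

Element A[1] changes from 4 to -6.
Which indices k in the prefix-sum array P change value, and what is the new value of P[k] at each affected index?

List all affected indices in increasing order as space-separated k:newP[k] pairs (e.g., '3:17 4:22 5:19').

P[k] = A[0] + ... + A[k]
P[k] includes A[1] iff k >= 1
Affected indices: 1, 2, ..., 5; delta = -10
  P[1]: 21 + -10 = 11
  P[2]: 12 + -10 = 2
  P[3]: 28 + -10 = 18
  P[4]: 36 + -10 = 26
  P[5]: 45 + -10 = 35

Answer: 1:11 2:2 3:18 4:26 5:35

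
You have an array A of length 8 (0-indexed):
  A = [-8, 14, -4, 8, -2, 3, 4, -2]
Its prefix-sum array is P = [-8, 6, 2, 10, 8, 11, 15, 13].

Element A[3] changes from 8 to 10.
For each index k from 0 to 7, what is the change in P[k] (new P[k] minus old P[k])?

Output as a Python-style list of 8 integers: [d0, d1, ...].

Answer: [0, 0, 0, 2, 2, 2, 2, 2]

Derivation:
Element change: A[3] 8 -> 10, delta = 2
For k < 3: P[k] unchanged, delta_P[k] = 0
For k >= 3: P[k] shifts by exactly 2
Delta array: [0, 0, 0, 2, 2, 2, 2, 2]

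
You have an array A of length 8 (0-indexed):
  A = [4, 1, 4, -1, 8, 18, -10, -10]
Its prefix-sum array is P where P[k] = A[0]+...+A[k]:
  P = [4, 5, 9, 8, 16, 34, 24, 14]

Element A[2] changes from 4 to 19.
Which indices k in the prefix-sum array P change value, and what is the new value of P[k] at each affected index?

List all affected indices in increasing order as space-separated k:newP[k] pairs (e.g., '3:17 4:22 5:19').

P[k] = A[0] + ... + A[k]
P[k] includes A[2] iff k >= 2
Affected indices: 2, 3, ..., 7; delta = 15
  P[2]: 9 + 15 = 24
  P[3]: 8 + 15 = 23
  P[4]: 16 + 15 = 31
  P[5]: 34 + 15 = 49
  P[6]: 24 + 15 = 39
  P[7]: 14 + 15 = 29

Answer: 2:24 3:23 4:31 5:49 6:39 7:29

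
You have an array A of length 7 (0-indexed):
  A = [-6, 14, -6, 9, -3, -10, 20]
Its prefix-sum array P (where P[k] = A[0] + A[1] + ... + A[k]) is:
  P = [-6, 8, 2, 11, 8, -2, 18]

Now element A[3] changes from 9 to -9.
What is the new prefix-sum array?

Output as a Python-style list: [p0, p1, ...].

Change: A[3] 9 -> -9, delta = -18
P[k] for k < 3: unchanged (A[3] not included)
P[k] for k >= 3: shift by delta = -18
  P[0] = -6 + 0 = -6
  P[1] = 8 + 0 = 8
  P[2] = 2 + 0 = 2
  P[3] = 11 + -18 = -7
  P[4] = 8 + -18 = -10
  P[5] = -2 + -18 = -20
  P[6] = 18 + -18 = 0

Answer: [-6, 8, 2, -7, -10, -20, 0]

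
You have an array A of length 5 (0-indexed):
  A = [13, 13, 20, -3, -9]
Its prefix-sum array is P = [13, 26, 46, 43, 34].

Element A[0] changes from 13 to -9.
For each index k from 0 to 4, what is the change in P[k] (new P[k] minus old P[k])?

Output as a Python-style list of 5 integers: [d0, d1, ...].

Element change: A[0] 13 -> -9, delta = -22
For k < 0: P[k] unchanged, delta_P[k] = 0
For k >= 0: P[k] shifts by exactly -22
Delta array: [-22, -22, -22, -22, -22]

Answer: [-22, -22, -22, -22, -22]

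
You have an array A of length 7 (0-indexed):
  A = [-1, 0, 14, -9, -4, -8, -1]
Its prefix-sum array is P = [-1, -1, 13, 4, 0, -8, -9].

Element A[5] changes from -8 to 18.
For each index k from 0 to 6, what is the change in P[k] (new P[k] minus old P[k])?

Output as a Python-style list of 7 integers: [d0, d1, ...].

Element change: A[5] -8 -> 18, delta = 26
For k < 5: P[k] unchanged, delta_P[k] = 0
For k >= 5: P[k] shifts by exactly 26
Delta array: [0, 0, 0, 0, 0, 26, 26]

Answer: [0, 0, 0, 0, 0, 26, 26]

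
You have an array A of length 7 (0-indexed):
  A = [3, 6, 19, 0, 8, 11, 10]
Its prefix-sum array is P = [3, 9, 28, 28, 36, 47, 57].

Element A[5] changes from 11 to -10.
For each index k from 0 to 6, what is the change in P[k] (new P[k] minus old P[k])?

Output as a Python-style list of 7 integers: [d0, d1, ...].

Answer: [0, 0, 0, 0, 0, -21, -21]

Derivation:
Element change: A[5] 11 -> -10, delta = -21
For k < 5: P[k] unchanged, delta_P[k] = 0
For k >= 5: P[k] shifts by exactly -21
Delta array: [0, 0, 0, 0, 0, -21, -21]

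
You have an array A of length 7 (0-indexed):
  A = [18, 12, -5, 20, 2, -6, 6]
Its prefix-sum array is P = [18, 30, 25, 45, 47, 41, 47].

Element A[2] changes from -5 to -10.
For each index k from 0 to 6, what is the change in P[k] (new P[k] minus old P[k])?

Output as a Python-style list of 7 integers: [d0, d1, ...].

Element change: A[2] -5 -> -10, delta = -5
For k < 2: P[k] unchanged, delta_P[k] = 0
For k >= 2: P[k] shifts by exactly -5
Delta array: [0, 0, -5, -5, -5, -5, -5]

Answer: [0, 0, -5, -5, -5, -5, -5]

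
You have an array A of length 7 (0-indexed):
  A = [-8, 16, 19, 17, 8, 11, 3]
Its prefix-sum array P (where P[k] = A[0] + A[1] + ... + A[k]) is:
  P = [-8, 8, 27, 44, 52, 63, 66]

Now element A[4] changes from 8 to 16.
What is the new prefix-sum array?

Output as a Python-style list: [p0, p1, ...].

Answer: [-8, 8, 27, 44, 60, 71, 74]

Derivation:
Change: A[4] 8 -> 16, delta = 8
P[k] for k < 4: unchanged (A[4] not included)
P[k] for k >= 4: shift by delta = 8
  P[0] = -8 + 0 = -8
  P[1] = 8 + 0 = 8
  P[2] = 27 + 0 = 27
  P[3] = 44 + 0 = 44
  P[4] = 52 + 8 = 60
  P[5] = 63 + 8 = 71
  P[6] = 66 + 8 = 74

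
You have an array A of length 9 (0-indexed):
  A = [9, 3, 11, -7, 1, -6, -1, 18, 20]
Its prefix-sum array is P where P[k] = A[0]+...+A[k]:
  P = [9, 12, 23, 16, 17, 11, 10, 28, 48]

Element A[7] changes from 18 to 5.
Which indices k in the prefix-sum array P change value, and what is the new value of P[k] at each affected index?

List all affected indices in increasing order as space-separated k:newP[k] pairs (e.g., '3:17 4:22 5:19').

Answer: 7:15 8:35

Derivation:
P[k] = A[0] + ... + A[k]
P[k] includes A[7] iff k >= 7
Affected indices: 7, 8, ..., 8; delta = -13
  P[7]: 28 + -13 = 15
  P[8]: 48 + -13 = 35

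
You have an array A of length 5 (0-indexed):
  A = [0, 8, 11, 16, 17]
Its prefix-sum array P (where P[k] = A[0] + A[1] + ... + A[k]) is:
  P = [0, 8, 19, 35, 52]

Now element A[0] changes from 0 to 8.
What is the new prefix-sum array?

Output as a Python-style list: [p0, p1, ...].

Change: A[0] 0 -> 8, delta = 8
P[k] for k < 0: unchanged (A[0] not included)
P[k] for k >= 0: shift by delta = 8
  P[0] = 0 + 8 = 8
  P[1] = 8 + 8 = 16
  P[2] = 19 + 8 = 27
  P[3] = 35 + 8 = 43
  P[4] = 52 + 8 = 60

Answer: [8, 16, 27, 43, 60]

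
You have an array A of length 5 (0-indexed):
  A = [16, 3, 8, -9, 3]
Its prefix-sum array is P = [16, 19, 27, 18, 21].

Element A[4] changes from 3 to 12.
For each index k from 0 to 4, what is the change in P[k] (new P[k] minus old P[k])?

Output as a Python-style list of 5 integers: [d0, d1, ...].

Element change: A[4] 3 -> 12, delta = 9
For k < 4: P[k] unchanged, delta_P[k] = 0
For k >= 4: P[k] shifts by exactly 9
Delta array: [0, 0, 0, 0, 9]

Answer: [0, 0, 0, 0, 9]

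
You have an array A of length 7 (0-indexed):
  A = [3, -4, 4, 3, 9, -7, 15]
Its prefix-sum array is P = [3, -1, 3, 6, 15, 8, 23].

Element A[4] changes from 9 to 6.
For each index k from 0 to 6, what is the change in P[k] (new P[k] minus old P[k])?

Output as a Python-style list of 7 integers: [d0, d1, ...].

Element change: A[4] 9 -> 6, delta = -3
For k < 4: P[k] unchanged, delta_P[k] = 0
For k >= 4: P[k] shifts by exactly -3
Delta array: [0, 0, 0, 0, -3, -3, -3]

Answer: [0, 0, 0, 0, -3, -3, -3]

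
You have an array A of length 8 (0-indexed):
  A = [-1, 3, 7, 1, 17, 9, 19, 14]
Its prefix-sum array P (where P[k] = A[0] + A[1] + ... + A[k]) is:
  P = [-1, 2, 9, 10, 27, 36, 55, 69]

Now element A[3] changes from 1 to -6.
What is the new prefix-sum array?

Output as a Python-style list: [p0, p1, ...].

Change: A[3] 1 -> -6, delta = -7
P[k] for k < 3: unchanged (A[3] not included)
P[k] for k >= 3: shift by delta = -7
  P[0] = -1 + 0 = -1
  P[1] = 2 + 0 = 2
  P[2] = 9 + 0 = 9
  P[3] = 10 + -7 = 3
  P[4] = 27 + -7 = 20
  P[5] = 36 + -7 = 29
  P[6] = 55 + -7 = 48
  P[7] = 69 + -7 = 62

Answer: [-1, 2, 9, 3, 20, 29, 48, 62]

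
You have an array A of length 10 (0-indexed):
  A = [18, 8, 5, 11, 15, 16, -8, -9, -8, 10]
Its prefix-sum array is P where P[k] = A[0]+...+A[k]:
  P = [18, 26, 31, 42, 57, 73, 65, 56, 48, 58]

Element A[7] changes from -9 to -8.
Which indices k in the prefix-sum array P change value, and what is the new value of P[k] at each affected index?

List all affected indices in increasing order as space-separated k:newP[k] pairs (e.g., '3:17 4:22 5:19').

P[k] = A[0] + ... + A[k]
P[k] includes A[7] iff k >= 7
Affected indices: 7, 8, ..., 9; delta = 1
  P[7]: 56 + 1 = 57
  P[8]: 48 + 1 = 49
  P[9]: 58 + 1 = 59

Answer: 7:57 8:49 9:59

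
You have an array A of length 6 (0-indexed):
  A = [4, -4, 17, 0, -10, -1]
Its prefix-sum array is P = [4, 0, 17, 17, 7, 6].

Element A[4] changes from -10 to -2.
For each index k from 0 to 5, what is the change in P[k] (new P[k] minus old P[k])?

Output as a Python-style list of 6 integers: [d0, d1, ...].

Answer: [0, 0, 0, 0, 8, 8]

Derivation:
Element change: A[4] -10 -> -2, delta = 8
For k < 4: P[k] unchanged, delta_P[k] = 0
For k >= 4: P[k] shifts by exactly 8
Delta array: [0, 0, 0, 0, 8, 8]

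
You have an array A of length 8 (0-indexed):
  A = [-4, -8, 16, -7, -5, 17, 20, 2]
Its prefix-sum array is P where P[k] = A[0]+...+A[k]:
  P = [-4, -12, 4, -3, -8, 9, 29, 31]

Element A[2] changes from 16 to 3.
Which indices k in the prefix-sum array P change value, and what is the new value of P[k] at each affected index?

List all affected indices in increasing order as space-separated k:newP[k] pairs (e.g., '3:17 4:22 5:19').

Answer: 2:-9 3:-16 4:-21 5:-4 6:16 7:18

Derivation:
P[k] = A[0] + ... + A[k]
P[k] includes A[2] iff k >= 2
Affected indices: 2, 3, ..., 7; delta = -13
  P[2]: 4 + -13 = -9
  P[3]: -3 + -13 = -16
  P[4]: -8 + -13 = -21
  P[5]: 9 + -13 = -4
  P[6]: 29 + -13 = 16
  P[7]: 31 + -13 = 18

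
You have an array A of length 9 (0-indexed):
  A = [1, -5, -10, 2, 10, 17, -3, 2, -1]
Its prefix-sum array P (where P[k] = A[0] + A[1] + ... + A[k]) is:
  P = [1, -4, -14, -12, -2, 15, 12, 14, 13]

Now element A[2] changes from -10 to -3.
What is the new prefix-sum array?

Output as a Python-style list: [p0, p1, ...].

Change: A[2] -10 -> -3, delta = 7
P[k] for k < 2: unchanged (A[2] not included)
P[k] for k >= 2: shift by delta = 7
  P[0] = 1 + 0 = 1
  P[1] = -4 + 0 = -4
  P[2] = -14 + 7 = -7
  P[3] = -12 + 7 = -5
  P[4] = -2 + 7 = 5
  P[5] = 15 + 7 = 22
  P[6] = 12 + 7 = 19
  P[7] = 14 + 7 = 21
  P[8] = 13 + 7 = 20

Answer: [1, -4, -7, -5, 5, 22, 19, 21, 20]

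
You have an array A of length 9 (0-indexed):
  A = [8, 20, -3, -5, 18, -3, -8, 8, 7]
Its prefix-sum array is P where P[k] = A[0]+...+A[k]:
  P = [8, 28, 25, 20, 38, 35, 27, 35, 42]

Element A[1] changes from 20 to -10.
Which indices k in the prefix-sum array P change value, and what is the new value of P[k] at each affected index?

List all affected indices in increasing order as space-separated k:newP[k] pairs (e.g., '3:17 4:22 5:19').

P[k] = A[0] + ... + A[k]
P[k] includes A[1] iff k >= 1
Affected indices: 1, 2, ..., 8; delta = -30
  P[1]: 28 + -30 = -2
  P[2]: 25 + -30 = -5
  P[3]: 20 + -30 = -10
  P[4]: 38 + -30 = 8
  P[5]: 35 + -30 = 5
  P[6]: 27 + -30 = -3
  P[7]: 35 + -30 = 5
  P[8]: 42 + -30 = 12

Answer: 1:-2 2:-5 3:-10 4:8 5:5 6:-3 7:5 8:12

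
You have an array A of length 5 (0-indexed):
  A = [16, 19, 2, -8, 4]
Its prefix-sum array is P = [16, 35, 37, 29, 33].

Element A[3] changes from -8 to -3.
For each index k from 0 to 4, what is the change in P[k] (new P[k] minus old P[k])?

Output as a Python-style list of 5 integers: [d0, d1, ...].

Answer: [0, 0, 0, 5, 5]

Derivation:
Element change: A[3] -8 -> -3, delta = 5
For k < 3: P[k] unchanged, delta_P[k] = 0
For k >= 3: P[k] shifts by exactly 5
Delta array: [0, 0, 0, 5, 5]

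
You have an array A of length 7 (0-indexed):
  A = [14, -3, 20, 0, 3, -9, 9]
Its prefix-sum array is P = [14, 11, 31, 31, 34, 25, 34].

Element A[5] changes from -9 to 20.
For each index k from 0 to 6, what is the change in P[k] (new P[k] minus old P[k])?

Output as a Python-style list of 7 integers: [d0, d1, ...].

Answer: [0, 0, 0, 0, 0, 29, 29]

Derivation:
Element change: A[5] -9 -> 20, delta = 29
For k < 5: P[k] unchanged, delta_P[k] = 0
For k >= 5: P[k] shifts by exactly 29
Delta array: [0, 0, 0, 0, 0, 29, 29]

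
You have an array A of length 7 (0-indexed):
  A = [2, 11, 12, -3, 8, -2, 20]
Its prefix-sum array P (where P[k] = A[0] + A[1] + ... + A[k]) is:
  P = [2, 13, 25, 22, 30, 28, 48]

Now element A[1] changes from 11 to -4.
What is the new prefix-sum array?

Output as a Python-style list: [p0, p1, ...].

Answer: [2, -2, 10, 7, 15, 13, 33]

Derivation:
Change: A[1] 11 -> -4, delta = -15
P[k] for k < 1: unchanged (A[1] not included)
P[k] for k >= 1: shift by delta = -15
  P[0] = 2 + 0 = 2
  P[1] = 13 + -15 = -2
  P[2] = 25 + -15 = 10
  P[3] = 22 + -15 = 7
  P[4] = 30 + -15 = 15
  P[5] = 28 + -15 = 13
  P[6] = 48 + -15 = 33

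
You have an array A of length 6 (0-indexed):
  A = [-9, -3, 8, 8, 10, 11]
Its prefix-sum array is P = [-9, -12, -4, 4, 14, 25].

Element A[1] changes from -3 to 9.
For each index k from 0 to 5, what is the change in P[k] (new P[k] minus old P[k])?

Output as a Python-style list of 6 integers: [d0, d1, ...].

Answer: [0, 12, 12, 12, 12, 12]

Derivation:
Element change: A[1] -3 -> 9, delta = 12
For k < 1: P[k] unchanged, delta_P[k] = 0
For k >= 1: P[k] shifts by exactly 12
Delta array: [0, 12, 12, 12, 12, 12]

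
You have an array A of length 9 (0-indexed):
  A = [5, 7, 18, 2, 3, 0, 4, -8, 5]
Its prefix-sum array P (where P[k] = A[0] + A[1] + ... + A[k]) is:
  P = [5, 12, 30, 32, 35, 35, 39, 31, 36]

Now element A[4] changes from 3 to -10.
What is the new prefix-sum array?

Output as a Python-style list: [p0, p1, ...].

Change: A[4] 3 -> -10, delta = -13
P[k] for k < 4: unchanged (A[4] not included)
P[k] for k >= 4: shift by delta = -13
  P[0] = 5 + 0 = 5
  P[1] = 12 + 0 = 12
  P[2] = 30 + 0 = 30
  P[3] = 32 + 0 = 32
  P[4] = 35 + -13 = 22
  P[5] = 35 + -13 = 22
  P[6] = 39 + -13 = 26
  P[7] = 31 + -13 = 18
  P[8] = 36 + -13 = 23

Answer: [5, 12, 30, 32, 22, 22, 26, 18, 23]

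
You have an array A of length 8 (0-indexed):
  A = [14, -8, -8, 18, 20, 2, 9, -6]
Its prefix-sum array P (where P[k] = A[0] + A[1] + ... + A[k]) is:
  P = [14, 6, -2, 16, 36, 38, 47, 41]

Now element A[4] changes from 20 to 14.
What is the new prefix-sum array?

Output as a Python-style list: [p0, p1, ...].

Answer: [14, 6, -2, 16, 30, 32, 41, 35]

Derivation:
Change: A[4] 20 -> 14, delta = -6
P[k] for k < 4: unchanged (A[4] not included)
P[k] for k >= 4: shift by delta = -6
  P[0] = 14 + 0 = 14
  P[1] = 6 + 0 = 6
  P[2] = -2 + 0 = -2
  P[3] = 16 + 0 = 16
  P[4] = 36 + -6 = 30
  P[5] = 38 + -6 = 32
  P[6] = 47 + -6 = 41
  P[7] = 41 + -6 = 35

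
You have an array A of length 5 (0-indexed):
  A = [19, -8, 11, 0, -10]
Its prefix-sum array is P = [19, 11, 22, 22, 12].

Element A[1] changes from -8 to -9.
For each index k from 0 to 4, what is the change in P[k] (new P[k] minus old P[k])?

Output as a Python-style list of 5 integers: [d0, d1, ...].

Answer: [0, -1, -1, -1, -1]

Derivation:
Element change: A[1] -8 -> -9, delta = -1
For k < 1: P[k] unchanged, delta_P[k] = 0
For k >= 1: P[k] shifts by exactly -1
Delta array: [0, -1, -1, -1, -1]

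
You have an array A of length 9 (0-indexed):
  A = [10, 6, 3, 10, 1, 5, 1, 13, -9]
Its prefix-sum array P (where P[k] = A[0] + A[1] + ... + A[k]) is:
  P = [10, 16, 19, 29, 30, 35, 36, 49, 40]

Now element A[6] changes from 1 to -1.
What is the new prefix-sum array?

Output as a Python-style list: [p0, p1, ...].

Answer: [10, 16, 19, 29, 30, 35, 34, 47, 38]

Derivation:
Change: A[6] 1 -> -1, delta = -2
P[k] for k < 6: unchanged (A[6] not included)
P[k] for k >= 6: shift by delta = -2
  P[0] = 10 + 0 = 10
  P[1] = 16 + 0 = 16
  P[2] = 19 + 0 = 19
  P[3] = 29 + 0 = 29
  P[4] = 30 + 0 = 30
  P[5] = 35 + 0 = 35
  P[6] = 36 + -2 = 34
  P[7] = 49 + -2 = 47
  P[8] = 40 + -2 = 38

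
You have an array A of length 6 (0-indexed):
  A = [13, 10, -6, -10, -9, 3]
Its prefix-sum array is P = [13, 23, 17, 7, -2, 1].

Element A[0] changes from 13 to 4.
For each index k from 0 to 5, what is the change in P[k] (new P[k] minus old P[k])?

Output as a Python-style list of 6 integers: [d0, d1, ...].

Element change: A[0] 13 -> 4, delta = -9
For k < 0: P[k] unchanged, delta_P[k] = 0
For k >= 0: P[k] shifts by exactly -9
Delta array: [-9, -9, -9, -9, -9, -9]

Answer: [-9, -9, -9, -9, -9, -9]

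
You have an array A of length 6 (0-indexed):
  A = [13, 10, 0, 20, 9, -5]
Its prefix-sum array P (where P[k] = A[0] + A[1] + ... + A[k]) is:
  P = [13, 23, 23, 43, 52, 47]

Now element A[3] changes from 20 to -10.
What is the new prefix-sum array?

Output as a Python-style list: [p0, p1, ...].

Answer: [13, 23, 23, 13, 22, 17]

Derivation:
Change: A[3] 20 -> -10, delta = -30
P[k] for k < 3: unchanged (A[3] not included)
P[k] for k >= 3: shift by delta = -30
  P[0] = 13 + 0 = 13
  P[1] = 23 + 0 = 23
  P[2] = 23 + 0 = 23
  P[3] = 43 + -30 = 13
  P[4] = 52 + -30 = 22
  P[5] = 47 + -30 = 17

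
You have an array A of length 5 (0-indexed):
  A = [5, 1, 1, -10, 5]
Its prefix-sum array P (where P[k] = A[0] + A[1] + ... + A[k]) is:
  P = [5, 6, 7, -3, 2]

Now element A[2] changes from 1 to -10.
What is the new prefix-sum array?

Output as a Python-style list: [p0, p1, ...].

Answer: [5, 6, -4, -14, -9]

Derivation:
Change: A[2] 1 -> -10, delta = -11
P[k] for k < 2: unchanged (A[2] not included)
P[k] for k >= 2: shift by delta = -11
  P[0] = 5 + 0 = 5
  P[1] = 6 + 0 = 6
  P[2] = 7 + -11 = -4
  P[3] = -3 + -11 = -14
  P[4] = 2 + -11 = -9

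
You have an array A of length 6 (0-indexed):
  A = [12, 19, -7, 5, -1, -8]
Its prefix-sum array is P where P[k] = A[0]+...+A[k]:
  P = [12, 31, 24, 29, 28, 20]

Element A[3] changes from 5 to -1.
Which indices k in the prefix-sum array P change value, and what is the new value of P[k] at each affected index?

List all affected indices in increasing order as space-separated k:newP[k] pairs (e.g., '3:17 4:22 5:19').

Answer: 3:23 4:22 5:14

Derivation:
P[k] = A[0] + ... + A[k]
P[k] includes A[3] iff k >= 3
Affected indices: 3, 4, ..., 5; delta = -6
  P[3]: 29 + -6 = 23
  P[4]: 28 + -6 = 22
  P[5]: 20 + -6 = 14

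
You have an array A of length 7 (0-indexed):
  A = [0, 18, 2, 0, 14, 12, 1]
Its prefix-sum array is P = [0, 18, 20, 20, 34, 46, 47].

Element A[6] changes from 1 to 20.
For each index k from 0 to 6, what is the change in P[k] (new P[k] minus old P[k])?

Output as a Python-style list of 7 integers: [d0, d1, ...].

Answer: [0, 0, 0, 0, 0, 0, 19]

Derivation:
Element change: A[6] 1 -> 20, delta = 19
For k < 6: P[k] unchanged, delta_P[k] = 0
For k >= 6: P[k] shifts by exactly 19
Delta array: [0, 0, 0, 0, 0, 0, 19]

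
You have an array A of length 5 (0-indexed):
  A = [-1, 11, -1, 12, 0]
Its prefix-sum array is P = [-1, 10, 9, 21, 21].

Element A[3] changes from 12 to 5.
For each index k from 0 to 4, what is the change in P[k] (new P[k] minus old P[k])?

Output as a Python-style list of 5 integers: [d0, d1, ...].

Answer: [0, 0, 0, -7, -7]

Derivation:
Element change: A[3] 12 -> 5, delta = -7
For k < 3: P[k] unchanged, delta_P[k] = 0
For k >= 3: P[k] shifts by exactly -7
Delta array: [0, 0, 0, -7, -7]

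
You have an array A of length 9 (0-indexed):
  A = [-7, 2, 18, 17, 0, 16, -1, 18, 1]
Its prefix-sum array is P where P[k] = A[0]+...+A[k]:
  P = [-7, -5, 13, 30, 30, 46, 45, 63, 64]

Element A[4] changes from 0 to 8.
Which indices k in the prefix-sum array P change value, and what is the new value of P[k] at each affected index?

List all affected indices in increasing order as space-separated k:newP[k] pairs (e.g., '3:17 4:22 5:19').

P[k] = A[0] + ... + A[k]
P[k] includes A[4] iff k >= 4
Affected indices: 4, 5, ..., 8; delta = 8
  P[4]: 30 + 8 = 38
  P[5]: 46 + 8 = 54
  P[6]: 45 + 8 = 53
  P[7]: 63 + 8 = 71
  P[8]: 64 + 8 = 72

Answer: 4:38 5:54 6:53 7:71 8:72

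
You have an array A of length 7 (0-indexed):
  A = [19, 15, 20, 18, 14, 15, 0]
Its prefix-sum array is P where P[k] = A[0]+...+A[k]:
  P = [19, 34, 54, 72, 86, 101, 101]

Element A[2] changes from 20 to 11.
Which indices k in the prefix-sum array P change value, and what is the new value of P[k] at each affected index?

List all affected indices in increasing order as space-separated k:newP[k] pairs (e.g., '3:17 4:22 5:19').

P[k] = A[0] + ... + A[k]
P[k] includes A[2] iff k >= 2
Affected indices: 2, 3, ..., 6; delta = -9
  P[2]: 54 + -9 = 45
  P[3]: 72 + -9 = 63
  P[4]: 86 + -9 = 77
  P[5]: 101 + -9 = 92
  P[6]: 101 + -9 = 92

Answer: 2:45 3:63 4:77 5:92 6:92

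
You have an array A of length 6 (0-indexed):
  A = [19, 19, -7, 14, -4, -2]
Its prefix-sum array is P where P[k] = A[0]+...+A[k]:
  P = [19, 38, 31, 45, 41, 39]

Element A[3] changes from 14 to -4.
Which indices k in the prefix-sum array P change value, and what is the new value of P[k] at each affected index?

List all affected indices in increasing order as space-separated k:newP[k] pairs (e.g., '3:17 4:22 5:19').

P[k] = A[0] + ... + A[k]
P[k] includes A[3] iff k >= 3
Affected indices: 3, 4, ..., 5; delta = -18
  P[3]: 45 + -18 = 27
  P[4]: 41 + -18 = 23
  P[5]: 39 + -18 = 21

Answer: 3:27 4:23 5:21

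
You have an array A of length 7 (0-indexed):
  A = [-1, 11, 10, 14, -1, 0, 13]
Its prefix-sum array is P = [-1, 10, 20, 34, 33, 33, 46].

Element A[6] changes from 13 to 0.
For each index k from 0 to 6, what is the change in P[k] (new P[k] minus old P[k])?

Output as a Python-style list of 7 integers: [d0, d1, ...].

Element change: A[6] 13 -> 0, delta = -13
For k < 6: P[k] unchanged, delta_P[k] = 0
For k >= 6: P[k] shifts by exactly -13
Delta array: [0, 0, 0, 0, 0, 0, -13]

Answer: [0, 0, 0, 0, 0, 0, -13]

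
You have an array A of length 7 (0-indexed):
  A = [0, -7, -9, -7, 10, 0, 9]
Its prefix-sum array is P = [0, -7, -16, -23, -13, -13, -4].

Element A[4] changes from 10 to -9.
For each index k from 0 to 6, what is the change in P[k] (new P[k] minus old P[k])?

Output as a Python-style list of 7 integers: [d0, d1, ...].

Element change: A[4] 10 -> -9, delta = -19
For k < 4: P[k] unchanged, delta_P[k] = 0
For k >= 4: P[k] shifts by exactly -19
Delta array: [0, 0, 0, 0, -19, -19, -19]

Answer: [0, 0, 0, 0, -19, -19, -19]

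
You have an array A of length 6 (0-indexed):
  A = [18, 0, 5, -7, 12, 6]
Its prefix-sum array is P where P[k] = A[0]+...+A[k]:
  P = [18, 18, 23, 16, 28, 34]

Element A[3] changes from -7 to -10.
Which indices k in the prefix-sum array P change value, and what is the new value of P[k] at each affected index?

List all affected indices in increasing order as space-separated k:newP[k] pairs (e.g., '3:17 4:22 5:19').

Answer: 3:13 4:25 5:31

Derivation:
P[k] = A[0] + ... + A[k]
P[k] includes A[3] iff k >= 3
Affected indices: 3, 4, ..., 5; delta = -3
  P[3]: 16 + -3 = 13
  P[4]: 28 + -3 = 25
  P[5]: 34 + -3 = 31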